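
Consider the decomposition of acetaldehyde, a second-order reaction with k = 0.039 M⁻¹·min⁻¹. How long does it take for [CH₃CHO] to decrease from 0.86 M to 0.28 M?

61.76 min

Step 1: For second-order: t = (1/[CH₃CHO] - 1/[CH₃CHO]₀)/k
Step 2: t = (1/0.28 - 1/0.86)/0.039
Step 3: t = (3.571 - 1.163)/0.039
Step 4: t = 2.409/0.039 = 61.76 min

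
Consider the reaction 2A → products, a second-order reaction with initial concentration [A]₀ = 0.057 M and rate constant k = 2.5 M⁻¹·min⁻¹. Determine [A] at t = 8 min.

0.02664 M

Step 1: For a second-order reaction: 1/[A] = 1/[A]₀ + kt
Step 2: 1/[A] = 1/0.057 + 2.5 × 8
Step 3: 1/[A] = 17.54 + 20 = 37.54
Step 4: [A] = 1/37.54 = 0.02664 M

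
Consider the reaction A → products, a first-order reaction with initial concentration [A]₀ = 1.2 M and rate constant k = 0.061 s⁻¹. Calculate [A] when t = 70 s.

0.01678 M

Step 1: For a first-order reaction: [A] = [A]₀ × e^(-kt)
Step 2: [A] = 1.2 × e^(-0.061 × 70)
Step 3: [A] = 1.2 × e^(-4.27)
Step 4: [A] = 1.2 × 0.0139818 = 0.01678 M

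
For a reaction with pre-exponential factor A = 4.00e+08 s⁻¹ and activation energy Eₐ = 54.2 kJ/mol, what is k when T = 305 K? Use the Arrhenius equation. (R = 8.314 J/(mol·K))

2.09e-01 s⁻¹

Step 1: Use the Arrhenius equation: k = A × exp(-Eₐ/RT)
Step 2: Convert Eₐ to J/mol: 54.2 kJ/mol = 54200 J/mol
Step 3: Calculate the exponent: -Eₐ/(RT) = -54200/(8.314 × 305) = -21.37418
Step 4: k = 4.00e+08 × exp(-21.37418)
Step 5: k = 4.00e+08 × 5.21569e-10 = 2.0863e-01 s⁻¹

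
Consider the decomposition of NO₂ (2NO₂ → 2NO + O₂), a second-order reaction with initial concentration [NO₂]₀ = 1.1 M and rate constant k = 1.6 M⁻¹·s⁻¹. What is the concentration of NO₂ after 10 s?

0.05914 M

Step 1: For a second-order reaction: 1/[NO₂] = 1/[NO₂]₀ + kt
Step 2: 1/[NO₂] = 1/1.1 + 1.6 × 10
Step 3: 1/[NO₂] = 0.9091 + 16 = 16.91
Step 4: [NO₂] = 1/16.91 = 0.05914 M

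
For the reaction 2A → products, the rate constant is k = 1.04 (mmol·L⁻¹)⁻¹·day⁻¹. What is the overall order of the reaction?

second order (2)

Step 1: The units of k for an nth-order reaction are (concentration)^(1-n)·(time)⁻¹.
Step 2: Here k has units (mmol·L⁻¹)⁻¹·day⁻¹, so the concentration exponent is -1.
Step 3: 1 - n = -1 ⇒ n = 2. The reaction is second order.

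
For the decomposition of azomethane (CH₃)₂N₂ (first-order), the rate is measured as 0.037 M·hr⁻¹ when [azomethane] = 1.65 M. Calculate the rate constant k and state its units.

0.02242 hr⁻¹

Step 1: rate = k[azomethane]^1, so k = rate / [azomethane]^1.
Step 2: k = 0.037 / (1.65)^1 = 0.037 / 1.65.
Step 3: k = 0.02242 hr⁻¹.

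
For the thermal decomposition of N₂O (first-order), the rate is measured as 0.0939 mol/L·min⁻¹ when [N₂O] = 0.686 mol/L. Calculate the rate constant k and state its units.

0.1369 min⁻¹

Step 1: rate = k[N₂O]^1, so k = rate / [N₂O]^1.
Step 2: k = 0.0939 / (0.686)^1 = 0.0939 / 0.686.
Step 3: k = 0.1369 min⁻¹.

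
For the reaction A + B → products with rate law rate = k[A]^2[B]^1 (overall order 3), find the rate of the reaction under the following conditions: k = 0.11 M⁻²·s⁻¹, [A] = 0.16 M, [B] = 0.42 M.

0.001183 M/s

Step 1: The rate law is rate = k[A]^2[B]^1, overall order = 2+1 = 3
Step 2: Substitute values: rate = 0.11 × (0.16)^2 × (0.42)^1
Step 3: rate = 0.11 × 0.0256 × 0.42 = 0.00118272 M/s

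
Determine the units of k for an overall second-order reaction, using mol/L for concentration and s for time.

(mol/L)⁻¹·s⁻¹

Step 1: For overall order n, rate = k × (concentration)^n.
Step 2: Rate has units mol/L·s⁻¹; concentration term has units (mol/L)^2.
Step 3: k = rate / (concentration)^n, so units of k = (mol/L)^(1-2)·s⁻¹ = (mol/L)⁻¹·s⁻¹.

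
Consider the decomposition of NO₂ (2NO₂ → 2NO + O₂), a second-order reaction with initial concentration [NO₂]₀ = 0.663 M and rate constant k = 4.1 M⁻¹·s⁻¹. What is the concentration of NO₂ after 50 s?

0.004842 M

Step 1: For a second-order reaction: 1/[NO₂] = 1/[NO₂]₀ + kt
Step 2: 1/[NO₂] = 1/0.663 + 4.1 × 50
Step 3: 1/[NO₂] = 1.508 + 205 = 206.5
Step 4: [NO₂] = 1/206.5 = 0.004842 M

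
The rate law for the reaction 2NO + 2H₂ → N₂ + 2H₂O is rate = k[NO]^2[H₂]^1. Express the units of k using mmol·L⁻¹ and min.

(mmol·L⁻¹)⁻²·min⁻¹

Step 1: Overall order = 2 + 1 = 3.
Step 2: rate has units mmol·L⁻¹·min⁻¹; [NO]^2[H₂]^1 has units (mmol·L⁻¹)^3.
Step 3: k = rate/([NO]^2[H₂]^1), so units of k = (mmol·L⁻¹)^(1-3)·min⁻¹ = (mmol·L⁻¹)⁻²·min⁻¹.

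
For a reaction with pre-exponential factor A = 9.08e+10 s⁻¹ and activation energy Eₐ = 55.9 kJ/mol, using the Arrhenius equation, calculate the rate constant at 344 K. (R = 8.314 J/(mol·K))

2.95e+02 s⁻¹

Step 1: Use the Arrhenius equation: k = A × exp(-Eₐ/RT)
Step 2: Convert Eₐ to J/mol: 55.9 kJ/mol = 55900 J/mol
Step 3: Calculate the exponent: -Eₐ/(RT) = -55900/(8.314 × 344) = -19.54535
Step 4: k = 9.08e+10 × exp(-19.54535)
Step 5: k = 9.08e+10 × 3.24760e-09 = 2.9488e+02 s⁻¹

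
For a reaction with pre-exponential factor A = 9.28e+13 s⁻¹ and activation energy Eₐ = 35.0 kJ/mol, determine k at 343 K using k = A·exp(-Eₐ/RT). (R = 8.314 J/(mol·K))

4.34e+08 s⁻¹

Step 1: Use the Arrhenius equation: k = A × exp(-Eₐ/RT)
Step 2: Convert Eₐ to J/mol: 35.0 kJ/mol = 35000 J/mol
Step 3: Calculate the exponent: -Eₐ/(RT) = -35000/(8.314 × 343) = -12.27337
Step 4: k = 9.28e+13 × exp(-12.27337)
Step 5: k = 9.28e+13 × 4.67459e-06 = 4.3380e+08 s⁻¹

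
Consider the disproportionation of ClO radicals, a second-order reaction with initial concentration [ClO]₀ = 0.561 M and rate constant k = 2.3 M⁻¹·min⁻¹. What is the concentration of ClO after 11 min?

0.03692 M

Step 1: For a second-order reaction: 1/[ClO] = 1/[ClO]₀ + kt
Step 2: 1/[ClO] = 1/0.561 + 2.3 × 11
Step 3: 1/[ClO] = 1.783 + 25.3 = 27.08
Step 4: [ClO] = 1/27.08 = 0.03692 M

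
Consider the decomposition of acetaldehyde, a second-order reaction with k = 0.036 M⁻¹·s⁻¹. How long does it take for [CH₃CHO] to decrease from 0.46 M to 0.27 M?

42.49 s

Step 1: For second-order: t = (1/[CH₃CHO] - 1/[CH₃CHO]₀)/k
Step 2: t = (1/0.27 - 1/0.46)/0.036
Step 3: t = (3.704 - 2.174)/0.036
Step 4: t = 1.53/0.036 = 42.49 s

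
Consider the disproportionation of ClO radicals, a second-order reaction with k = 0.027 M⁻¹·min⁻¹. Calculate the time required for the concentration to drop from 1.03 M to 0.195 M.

154 min

Step 1: For second-order: t = (1/[ClO] - 1/[ClO]₀)/k
Step 2: t = (1/0.195 - 1/1.03)/0.027
Step 3: t = (5.128 - 0.9709)/0.027
Step 4: t = 4.157/0.027 = 154 min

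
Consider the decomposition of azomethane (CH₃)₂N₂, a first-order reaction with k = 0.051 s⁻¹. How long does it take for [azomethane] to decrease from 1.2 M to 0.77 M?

8.7 s

Step 1: For first-order: t = ln([azomethane]₀/[azomethane])/k
Step 2: t = ln(1.2/0.77)/0.051
Step 3: t = ln(1.558)/0.051
Step 4: t = 0.4437/0.051 = 8.7 s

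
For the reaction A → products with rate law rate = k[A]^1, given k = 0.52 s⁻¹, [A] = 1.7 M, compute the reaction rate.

0.884 M/s

Step 1: Identify the rate law: rate = k[A]^1
Step 2: Substitute values: rate = 0.52 × (1.7)^1
Step 3: Calculate: rate = 0.52 × 1.7 = 0.884 M/s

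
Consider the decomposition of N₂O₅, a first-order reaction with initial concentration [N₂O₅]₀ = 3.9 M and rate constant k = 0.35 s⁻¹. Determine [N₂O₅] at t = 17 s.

0.01016 M

Step 1: For a first-order reaction: [N₂O₅] = [N₂O₅]₀ × e^(-kt)
Step 2: [N₂O₅] = 3.9 × e^(-0.35 × 17)
Step 3: [N₂O₅] = 3.9 × e^(-5.95)
Step 4: [N₂O₅] = 3.9 × 0.00260584 = 0.01016 M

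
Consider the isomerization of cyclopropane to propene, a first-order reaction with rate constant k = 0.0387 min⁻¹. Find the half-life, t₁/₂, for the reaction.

17.91 min

Step 1: For a first-order reaction, t₁/₂ = ln(2)/k
Step 2: t₁/₂ = ln(2)/0.0387
Step 3: t₁/₂ = 0.6931/0.0387 = 17.91 min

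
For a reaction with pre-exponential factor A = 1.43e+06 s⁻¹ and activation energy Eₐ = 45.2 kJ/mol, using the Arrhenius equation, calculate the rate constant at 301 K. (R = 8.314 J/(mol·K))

2.05e-02 s⁻¹

Step 1: Use the Arrhenius equation: k = A × exp(-Eₐ/RT)
Step 2: Convert Eₐ to J/mol: 45.2 kJ/mol = 45200 J/mol
Step 3: Calculate the exponent: -Eₐ/(RT) = -45200/(8.314 × 301) = -18.06184
Step 4: k = 1.43e+06 × exp(-18.06184)
Step 5: k = 1.43e+06 × 1.43167e-08 = 2.0473e-02 s⁻¹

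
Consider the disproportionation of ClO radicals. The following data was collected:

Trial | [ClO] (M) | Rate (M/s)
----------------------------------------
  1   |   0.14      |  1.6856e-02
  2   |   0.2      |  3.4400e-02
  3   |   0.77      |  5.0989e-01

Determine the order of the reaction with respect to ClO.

second order (2)

Step 1: Compare trials to find order n where rate₂/rate₁ = ([ClO]₂/[ClO]₁)^n
Step 2: rate₂/rate₁ = 3.4400e-02/1.6856e-02 = 2.041
Step 3: [ClO]₂/[ClO]₁ = 0.2/0.14 = 1.429
Step 4: n = ln(2.041)/ln(1.429) = 2.00 ≈ 2
Step 5: The reaction is second order in ClO.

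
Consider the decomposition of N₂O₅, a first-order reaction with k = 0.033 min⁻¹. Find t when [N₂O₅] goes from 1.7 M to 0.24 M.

59.33 min

Step 1: For first-order: t = ln([N₂O₅]₀/[N₂O₅])/k
Step 2: t = ln(1.7/0.24)/0.033
Step 3: t = ln(7.083)/0.033
Step 4: t = 1.958/0.033 = 59.33 min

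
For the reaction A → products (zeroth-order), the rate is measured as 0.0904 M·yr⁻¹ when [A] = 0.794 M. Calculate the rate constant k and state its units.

0.0904 M·yr⁻¹

Step 1: For a zeroth-order reaction, rate = k (independent of concentration).
Step 2: k = rate = 0.0904 M·yr⁻¹.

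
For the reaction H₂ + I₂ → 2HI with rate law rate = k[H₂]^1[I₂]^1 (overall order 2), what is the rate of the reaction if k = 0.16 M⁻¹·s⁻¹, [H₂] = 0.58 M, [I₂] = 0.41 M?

0.03805 M/s

Step 1: The rate law is rate = k[H₂]^1[I₂]^1, overall order = 1+1 = 2
Step 2: Substitute values: rate = 0.16 × (0.58)^1 × (0.41)^1
Step 3: rate = 0.16 × 0.58 × 0.41 = 0.038048 M/s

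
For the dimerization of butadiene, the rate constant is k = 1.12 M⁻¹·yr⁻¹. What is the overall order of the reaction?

second order (2)

Step 1: The units of k for an nth-order reaction are (concentration)^(1-n)·(time)⁻¹.
Step 2: Here k has units M⁻¹·yr⁻¹, so the concentration exponent is -1.
Step 3: 1 - n = -1 ⇒ n = 2. The reaction is second order.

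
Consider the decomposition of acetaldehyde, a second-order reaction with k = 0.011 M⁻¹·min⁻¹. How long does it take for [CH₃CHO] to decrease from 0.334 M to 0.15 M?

333.9 min

Step 1: For second-order: t = (1/[CH₃CHO] - 1/[CH₃CHO]₀)/k
Step 2: t = (1/0.15 - 1/0.334)/0.011
Step 3: t = (6.667 - 2.994)/0.011
Step 4: t = 3.673/0.011 = 333.9 min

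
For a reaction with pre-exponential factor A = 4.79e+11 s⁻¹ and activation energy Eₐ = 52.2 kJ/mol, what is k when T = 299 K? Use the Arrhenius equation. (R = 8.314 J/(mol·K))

3.64e+02 s⁻¹

Step 1: Use the Arrhenius equation: k = A × exp(-Eₐ/RT)
Step 2: Convert Eₐ to J/mol: 52.2 kJ/mol = 52200 J/mol
Step 3: Calculate the exponent: -Eₐ/(RT) = -52200/(8.314 × 299) = -20.99855
Step 4: k = 4.79e+11 × exp(-20.99855)
Step 5: k = 4.79e+11 × 7.59356e-10 = 3.6373e+02 s⁻¹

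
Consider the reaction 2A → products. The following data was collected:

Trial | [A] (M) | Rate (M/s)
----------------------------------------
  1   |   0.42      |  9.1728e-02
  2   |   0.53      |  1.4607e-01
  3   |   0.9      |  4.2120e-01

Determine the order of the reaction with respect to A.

second order (2)

Step 1: Compare trials to find order n where rate₂/rate₁ = ([A]₂/[A]₁)^n
Step 2: rate₂/rate₁ = 1.4607e-01/9.1728e-02 = 1.592
Step 3: [A]₂/[A]₁ = 0.53/0.42 = 1.262
Step 4: n = ln(1.592)/ln(1.262) = 2.00 ≈ 2
Step 5: The reaction is second order in A.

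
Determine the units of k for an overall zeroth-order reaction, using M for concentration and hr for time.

M·hr⁻¹

Step 1: For overall order n, rate = k × (concentration)^n.
Step 2: Rate has units M·hr⁻¹; concentration term has units M^0.
Step 3: k = rate / (concentration)^n, so units of k = M^(1-0)·hr⁻¹ = M·hr⁻¹.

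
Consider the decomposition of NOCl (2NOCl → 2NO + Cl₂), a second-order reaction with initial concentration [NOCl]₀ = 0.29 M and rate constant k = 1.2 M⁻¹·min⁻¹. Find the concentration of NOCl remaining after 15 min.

0.04662 M

Step 1: For a second-order reaction: 1/[NOCl] = 1/[NOCl]₀ + kt
Step 2: 1/[NOCl] = 1/0.29 + 1.2 × 15
Step 3: 1/[NOCl] = 3.448 + 18 = 21.45
Step 4: [NOCl] = 1/21.45 = 0.04662 M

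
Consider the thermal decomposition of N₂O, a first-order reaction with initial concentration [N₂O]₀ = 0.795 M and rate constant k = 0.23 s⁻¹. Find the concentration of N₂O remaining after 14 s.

0.03176 M

Step 1: For a first-order reaction: [N₂O] = [N₂O]₀ × e^(-kt)
Step 2: [N₂O] = 0.795 × e^(-0.23 × 14)
Step 3: [N₂O] = 0.795 × e^(-3.22)
Step 4: [N₂O] = 0.795 × 0.0399551 = 0.03176 M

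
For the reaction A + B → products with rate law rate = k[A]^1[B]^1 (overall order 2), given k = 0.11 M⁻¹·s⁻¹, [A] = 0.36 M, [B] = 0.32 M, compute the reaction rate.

0.01267 M/s

Step 1: The rate law is rate = k[A]^1[B]^1, overall order = 1+1 = 2
Step 2: Substitute values: rate = 0.11 × (0.36)^1 × (0.32)^1
Step 3: rate = 0.11 × 0.36 × 0.32 = 0.012672 M/s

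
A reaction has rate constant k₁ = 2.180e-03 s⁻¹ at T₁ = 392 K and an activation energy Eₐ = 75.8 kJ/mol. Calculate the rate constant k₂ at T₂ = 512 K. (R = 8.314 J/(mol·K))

5.080e-01 s⁻¹

Step 1: Use the two-temperature Arrhenius form: ln(k₂/k₁) = -Eₐ/R × (1/T₂ - 1/T₁)
Step 2: Convert Eₐ to J/mol: 75.8 kJ/mol = 75800 J/mol
Step 3: 1/T₂ - 1/T₁ = 1/512 - 1/392 = -5.978954e-04 K⁻¹
Step 4: ln(k₂/k₁) = -75800/8.314 × -5.978954e-04 = 5.45110
Step 5: k₂ = k₁ × exp(5.45110) = 2.180e-03 × 2.33014e+02 = 5.080e-01 s⁻¹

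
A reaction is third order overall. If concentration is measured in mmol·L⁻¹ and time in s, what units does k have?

(mmol·L⁻¹)⁻²·s⁻¹

Step 1: For overall order n, rate = k × (concentration)^n.
Step 2: Rate has units mmol·L⁻¹·s⁻¹; concentration term has units (mmol·L⁻¹)^3.
Step 3: k = rate / (concentration)^n, so units of k = (mmol·L⁻¹)^(1-3)·s⁻¹ = (mmol·L⁻¹)⁻²·s⁻¹.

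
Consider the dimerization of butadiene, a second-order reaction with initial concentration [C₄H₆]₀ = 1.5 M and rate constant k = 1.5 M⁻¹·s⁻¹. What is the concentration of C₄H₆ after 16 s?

0.04054 M

Step 1: For a second-order reaction: 1/[C₄H₆] = 1/[C₄H₆]₀ + kt
Step 2: 1/[C₄H₆] = 1/1.5 + 1.5 × 16
Step 3: 1/[C₄H₆] = 0.6667 + 24 = 24.67
Step 4: [C₄H₆] = 1/24.67 = 0.04054 M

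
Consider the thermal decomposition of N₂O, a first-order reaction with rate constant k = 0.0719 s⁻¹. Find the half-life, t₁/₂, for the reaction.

9.64 s

Step 1: For a first-order reaction, t₁/₂ = ln(2)/k
Step 2: t₁/₂ = ln(2)/0.0719
Step 3: t₁/₂ = 0.6931/0.0719 = 9.64 s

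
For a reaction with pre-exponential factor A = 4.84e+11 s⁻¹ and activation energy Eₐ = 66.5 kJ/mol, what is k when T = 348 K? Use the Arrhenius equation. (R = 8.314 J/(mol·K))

5.05e+01 s⁻¹

Step 1: Use the Arrhenius equation: k = A × exp(-Eₐ/RT)
Step 2: Convert Eₐ to J/mol: 66.5 kJ/mol = 66500 J/mol
Step 3: Calculate the exponent: -Eₐ/(RT) = -66500/(8.314 × 348) = -22.98436
Step 4: k = 4.84e+11 × exp(-22.98436)
Step 5: k = 4.84e+11 × 1.04236e-10 = 5.0450e+01 s⁻¹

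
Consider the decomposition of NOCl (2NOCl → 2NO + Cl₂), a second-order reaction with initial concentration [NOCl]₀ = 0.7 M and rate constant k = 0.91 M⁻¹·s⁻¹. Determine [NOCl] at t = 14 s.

0.07058 M

Step 1: For a second-order reaction: 1/[NOCl] = 1/[NOCl]₀ + kt
Step 2: 1/[NOCl] = 1/0.7 + 0.91 × 14
Step 3: 1/[NOCl] = 1.429 + 12.74 = 14.17
Step 4: [NOCl] = 1/14.17 = 0.07058 M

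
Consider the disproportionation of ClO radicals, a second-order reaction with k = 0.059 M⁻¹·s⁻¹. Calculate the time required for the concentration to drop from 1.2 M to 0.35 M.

34.3 s

Step 1: For second-order: t = (1/[ClO] - 1/[ClO]₀)/k
Step 2: t = (1/0.35 - 1/1.2)/0.059
Step 3: t = (2.857 - 0.8333)/0.059
Step 4: t = 2.024/0.059 = 34.3 s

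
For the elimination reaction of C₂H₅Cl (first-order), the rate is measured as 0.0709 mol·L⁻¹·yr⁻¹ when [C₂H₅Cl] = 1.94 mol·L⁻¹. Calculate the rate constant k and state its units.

0.03655 yr⁻¹

Step 1: rate = k[C₂H₅Cl]^1, so k = rate / [C₂H₅Cl]^1.
Step 2: k = 0.0709 / (1.94)^1 = 0.0709 / 1.94.
Step 3: k = 0.03655 yr⁻¹.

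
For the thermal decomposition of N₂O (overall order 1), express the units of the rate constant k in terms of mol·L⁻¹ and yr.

yr⁻¹

Step 1: For overall order n, rate = k × (concentration)^n.
Step 2: Rate has units mol·L⁻¹·yr⁻¹; concentration term has units (mol·L⁻¹)^1.
Step 3: k = rate / (concentration)^n, so units of k = (mol·L⁻¹)^(1-1)·yr⁻¹ = yr⁻¹.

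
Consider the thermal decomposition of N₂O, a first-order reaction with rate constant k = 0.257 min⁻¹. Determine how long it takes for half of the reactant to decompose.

2.697 min

Step 1: For a first-order reaction, t₁/₂ = ln(2)/k
Step 2: t₁/₂ = ln(2)/0.257
Step 3: t₁/₂ = 0.6931/0.257 = 2.697 min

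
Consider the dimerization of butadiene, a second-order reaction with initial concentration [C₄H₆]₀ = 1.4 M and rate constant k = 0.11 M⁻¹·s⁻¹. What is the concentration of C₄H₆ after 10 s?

0.5512 M

Step 1: For a second-order reaction: 1/[C₄H₆] = 1/[C₄H₆]₀ + kt
Step 2: 1/[C₄H₆] = 1/1.4 + 0.11 × 10
Step 3: 1/[C₄H₆] = 0.7143 + 1.1 = 1.814
Step 4: [C₄H₆] = 1/1.814 = 0.5512 M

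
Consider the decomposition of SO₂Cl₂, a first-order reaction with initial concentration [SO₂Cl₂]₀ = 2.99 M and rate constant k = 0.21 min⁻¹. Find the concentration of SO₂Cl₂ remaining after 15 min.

0.1281 M

Step 1: For a first-order reaction: [SO₂Cl₂] = [SO₂Cl₂]₀ × e^(-kt)
Step 2: [SO₂Cl₂] = 2.99 × e^(-0.21 × 15)
Step 3: [SO₂Cl₂] = 2.99 × e^(-3.15)
Step 4: [SO₂Cl₂] = 2.99 × 0.0428521 = 0.1281 M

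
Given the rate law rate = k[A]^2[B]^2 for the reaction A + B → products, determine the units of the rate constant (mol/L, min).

(mol/L)⁻³·min⁻¹

Step 1: Overall order = 2 + 2 = 4.
Step 2: rate has units mol/L·min⁻¹; [A]^2[B]^2 has units (mol/L)^4.
Step 3: k = rate/([A]^2[B]^2), so units of k = (mol/L)^(1-4)·min⁻¹ = (mol/L)⁻³·min⁻¹.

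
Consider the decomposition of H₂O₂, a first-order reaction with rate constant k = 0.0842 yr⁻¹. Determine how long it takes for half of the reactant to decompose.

8.232 yr

Step 1: For a first-order reaction, t₁/₂ = ln(2)/k
Step 2: t₁/₂ = ln(2)/0.0842
Step 3: t₁/₂ = 0.6931/0.0842 = 8.232 yr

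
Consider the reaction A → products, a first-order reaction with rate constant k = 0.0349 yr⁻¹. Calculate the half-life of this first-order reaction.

19.86 yr

Step 1: For a first-order reaction, t₁/₂ = ln(2)/k
Step 2: t₁/₂ = ln(2)/0.0349
Step 3: t₁/₂ = 0.6931/0.0349 = 19.86 yr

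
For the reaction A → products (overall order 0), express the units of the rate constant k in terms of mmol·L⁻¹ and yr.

mmol·L⁻¹·yr⁻¹

Step 1: For overall order n, rate = k × (concentration)^n.
Step 2: Rate has units mmol·L⁻¹·yr⁻¹; concentration term has units (mmol·L⁻¹)^0.
Step 3: k = rate / (concentration)^n, so units of k = (mmol·L⁻¹)^(1-0)·yr⁻¹ = mmol·L⁻¹·yr⁻¹.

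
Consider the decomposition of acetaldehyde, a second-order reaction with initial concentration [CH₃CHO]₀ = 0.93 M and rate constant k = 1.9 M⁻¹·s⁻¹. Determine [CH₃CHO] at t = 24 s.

0.02142 M

Step 1: For a second-order reaction: 1/[CH₃CHO] = 1/[CH₃CHO]₀ + kt
Step 2: 1/[CH₃CHO] = 1/0.93 + 1.9 × 24
Step 3: 1/[CH₃CHO] = 1.075 + 45.6 = 46.68
Step 4: [CH₃CHO] = 1/46.68 = 0.02142 M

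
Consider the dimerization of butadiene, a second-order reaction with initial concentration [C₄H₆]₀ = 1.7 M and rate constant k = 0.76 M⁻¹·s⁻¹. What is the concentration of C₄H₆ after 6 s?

0.1942 M

Step 1: For a second-order reaction: 1/[C₄H₆] = 1/[C₄H₆]₀ + kt
Step 2: 1/[C₄H₆] = 1/1.7 + 0.76 × 6
Step 3: 1/[C₄H₆] = 0.5882 + 4.56 = 5.148
Step 4: [C₄H₆] = 1/5.148 = 0.1942 M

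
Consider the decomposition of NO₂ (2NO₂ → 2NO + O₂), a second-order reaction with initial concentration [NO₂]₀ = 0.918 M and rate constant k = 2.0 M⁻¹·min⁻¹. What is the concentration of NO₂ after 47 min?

0.01052 M

Step 1: For a second-order reaction: 1/[NO₂] = 1/[NO₂]₀ + kt
Step 2: 1/[NO₂] = 1/0.918 + 2.0 × 47
Step 3: 1/[NO₂] = 1.089 + 94 = 95.09
Step 4: [NO₂] = 1/95.09 = 0.01052 M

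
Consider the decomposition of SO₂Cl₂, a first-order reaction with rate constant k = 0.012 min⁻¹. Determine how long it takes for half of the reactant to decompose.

57.76 min

Step 1: For a first-order reaction, t₁/₂ = ln(2)/k
Step 2: t₁/₂ = ln(2)/0.012
Step 3: t₁/₂ = 0.6931/0.012 = 57.76 min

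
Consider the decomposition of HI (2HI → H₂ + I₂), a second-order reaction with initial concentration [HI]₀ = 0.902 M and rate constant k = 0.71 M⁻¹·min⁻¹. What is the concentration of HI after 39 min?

0.03472 M

Step 1: For a second-order reaction: 1/[HI] = 1/[HI]₀ + kt
Step 2: 1/[HI] = 1/0.902 + 0.71 × 39
Step 3: 1/[HI] = 1.109 + 27.69 = 28.8
Step 4: [HI] = 1/28.8 = 0.03472 M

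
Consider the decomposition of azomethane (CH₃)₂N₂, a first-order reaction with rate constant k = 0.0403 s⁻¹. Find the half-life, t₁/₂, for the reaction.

17.2 s

Step 1: For a first-order reaction, t₁/₂ = ln(2)/k
Step 2: t₁/₂ = ln(2)/0.0403
Step 3: t₁/₂ = 0.6931/0.0403 = 17.2 s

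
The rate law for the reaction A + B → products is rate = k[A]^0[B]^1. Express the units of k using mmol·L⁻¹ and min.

min⁻¹

Step 1: Overall order = 0 + 1 = 1.
Step 2: rate has units mmol·L⁻¹·min⁻¹; [A]^0[B]^1 has units (mmol·L⁻¹)^1.
Step 3: k = rate/([A]^0[B]^1), so units of k = (mmol·L⁻¹)^(1-1)·min⁻¹ = min⁻¹.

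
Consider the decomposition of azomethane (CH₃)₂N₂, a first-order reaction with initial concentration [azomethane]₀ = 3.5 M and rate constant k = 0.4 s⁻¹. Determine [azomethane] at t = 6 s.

0.3175 M

Step 1: For a first-order reaction: [azomethane] = [azomethane]₀ × e^(-kt)
Step 2: [azomethane] = 3.5 × e^(-0.4 × 6)
Step 3: [azomethane] = 3.5 × e^(-2.4)
Step 4: [azomethane] = 3.5 × 0.090718 = 0.3175 M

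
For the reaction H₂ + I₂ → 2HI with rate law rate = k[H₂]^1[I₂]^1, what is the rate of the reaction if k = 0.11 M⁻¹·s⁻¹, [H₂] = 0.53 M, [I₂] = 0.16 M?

0.009328 M/s

Step 1: The rate law is rate = k[H₂]^1[I₂]^1
Step 2: Substitute: rate = 0.11 × (0.53)^1 × (0.16)^1
Step 3: rate = 0.11 × 0.53 × 0.16 = 0.009328 M/s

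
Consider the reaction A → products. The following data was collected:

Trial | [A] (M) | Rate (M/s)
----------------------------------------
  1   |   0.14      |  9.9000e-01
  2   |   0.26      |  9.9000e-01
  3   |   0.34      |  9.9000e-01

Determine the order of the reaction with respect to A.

zeroth order (0)

Step 1: Compare trials - when concentration changes, rate stays constant.
Step 2: rate₂/rate₁ = 9.9000e-01/9.9000e-01 = 1
Step 3: [A]₂/[A]₁ = 0.26/0.14 = 1.857
Step 4: Since rate ratio ≈ (conc ratio)^0, the reaction is zeroth order.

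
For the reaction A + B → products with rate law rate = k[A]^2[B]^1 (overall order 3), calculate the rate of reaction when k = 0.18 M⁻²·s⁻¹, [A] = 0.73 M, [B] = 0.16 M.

0.01535 M/s

Step 1: The rate law is rate = k[A]^2[B]^1, overall order = 2+1 = 3
Step 2: Substitute values: rate = 0.18 × (0.73)^2 × (0.16)^1
Step 3: rate = 0.18 × 0.5329 × 0.16 = 0.0153475 M/s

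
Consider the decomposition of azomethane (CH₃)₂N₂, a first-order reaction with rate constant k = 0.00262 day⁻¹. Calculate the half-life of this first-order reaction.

264.6 day

Step 1: For a first-order reaction, t₁/₂ = ln(2)/k
Step 2: t₁/₂ = ln(2)/0.00262
Step 3: t₁/₂ = 0.6931/0.00262 = 264.6 day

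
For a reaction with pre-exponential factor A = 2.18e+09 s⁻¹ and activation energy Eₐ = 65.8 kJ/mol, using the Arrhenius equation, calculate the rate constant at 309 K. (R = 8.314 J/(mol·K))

1.64e-02 s⁻¹

Step 1: Use the Arrhenius equation: k = A × exp(-Eₐ/RT)
Step 2: Convert Eₐ to J/mol: 65.8 kJ/mol = 65800 J/mol
Step 3: Calculate the exponent: -Eₐ/(RT) = -65800/(8.314 × 309) = -25.61282
Step 4: k = 2.18e+09 × exp(-25.61282)
Step 5: k = 2.18e+09 × 7.52478e-12 = 1.6404e-02 s⁻¹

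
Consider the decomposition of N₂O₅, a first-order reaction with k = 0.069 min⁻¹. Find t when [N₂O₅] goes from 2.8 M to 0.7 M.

20.09 min

Step 1: For first-order: t = ln([N₂O₅]₀/[N₂O₅])/k
Step 2: t = ln(2.8/0.7)/0.069
Step 3: t = ln(4)/0.069
Step 4: t = 1.386/0.069 = 20.09 min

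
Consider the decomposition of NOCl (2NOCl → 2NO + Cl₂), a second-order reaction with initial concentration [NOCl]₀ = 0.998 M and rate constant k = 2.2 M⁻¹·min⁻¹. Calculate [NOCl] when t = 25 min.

0.01786 M

Step 1: For a second-order reaction: 1/[NOCl] = 1/[NOCl]₀ + kt
Step 2: 1/[NOCl] = 1/0.998 + 2.2 × 25
Step 3: 1/[NOCl] = 1.002 + 55 = 56
Step 4: [NOCl] = 1/56 = 0.01786 M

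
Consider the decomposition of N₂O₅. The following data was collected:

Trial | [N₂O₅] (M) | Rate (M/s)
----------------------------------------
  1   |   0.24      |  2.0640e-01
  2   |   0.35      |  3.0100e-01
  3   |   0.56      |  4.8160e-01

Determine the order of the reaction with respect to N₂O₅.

first order (1)

Step 1: Compare trials to find order n where rate₂/rate₁ = ([N₂O₅]₂/[N₂O₅]₁)^n
Step 2: rate₂/rate₁ = 3.0100e-01/2.0640e-01 = 1.458
Step 3: [N₂O₅]₂/[N₂O₅]₁ = 0.35/0.24 = 1.458
Step 4: n = ln(1.458)/ln(1.458) = 1.00 ≈ 1
Step 5: The reaction is first order in N₂O₅.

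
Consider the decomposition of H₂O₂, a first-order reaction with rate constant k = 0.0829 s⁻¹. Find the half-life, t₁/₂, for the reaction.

8.361 s

Step 1: For a first-order reaction, t₁/₂ = ln(2)/k
Step 2: t₁/₂ = ln(2)/0.0829
Step 3: t₁/₂ = 0.6931/0.0829 = 8.361 s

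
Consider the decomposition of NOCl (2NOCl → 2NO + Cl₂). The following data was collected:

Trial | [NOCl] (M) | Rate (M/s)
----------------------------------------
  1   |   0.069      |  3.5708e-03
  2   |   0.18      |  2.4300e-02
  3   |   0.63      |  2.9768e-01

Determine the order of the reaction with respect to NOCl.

second order (2)

Step 1: Compare trials to find order n where rate₂/rate₁ = ([NOCl]₂/[NOCl]₁)^n
Step 2: rate₂/rate₁ = 2.4300e-02/3.5708e-03 = 6.805
Step 3: [NOCl]₂/[NOCl]₁ = 0.18/0.069 = 2.609
Step 4: n = ln(6.805)/ln(2.609) = 2.00 ≈ 2
Step 5: The reaction is second order in NOCl.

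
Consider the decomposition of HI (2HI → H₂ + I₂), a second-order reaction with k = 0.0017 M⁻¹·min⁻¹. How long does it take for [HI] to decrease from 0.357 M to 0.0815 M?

5570 min

Step 1: For second-order: t = (1/[HI] - 1/[HI]₀)/k
Step 2: t = (1/0.0815 - 1/0.357)/0.0017
Step 3: t = (12.27 - 2.801)/0.0017
Step 4: t = 9.469/0.0017 = 5570 min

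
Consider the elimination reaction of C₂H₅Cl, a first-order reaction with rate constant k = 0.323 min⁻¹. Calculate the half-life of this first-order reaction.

2.146 min

Step 1: For a first-order reaction, t₁/₂ = ln(2)/k
Step 2: t₁/₂ = ln(2)/0.323
Step 3: t₁/₂ = 0.6931/0.323 = 2.146 min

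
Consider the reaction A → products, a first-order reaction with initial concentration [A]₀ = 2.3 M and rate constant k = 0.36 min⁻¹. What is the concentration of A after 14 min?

0.01489 M

Step 1: For a first-order reaction: [A] = [A]₀ × e^(-kt)
Step 2: [A] = 2.3 × e^(-0.36 × 14)
Step 3: [A] = 2.3 × e^(-5.04)
Step 4: [A] = 2.3 × 0.00647375 = 0.01489 M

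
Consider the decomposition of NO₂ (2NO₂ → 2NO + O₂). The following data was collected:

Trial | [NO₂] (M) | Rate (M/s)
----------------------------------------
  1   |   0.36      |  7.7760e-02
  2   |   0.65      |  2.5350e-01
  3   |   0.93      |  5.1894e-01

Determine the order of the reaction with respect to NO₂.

second order (2)

Step 1: Compare trials to find order n where rate₂/rate₁ = ([NO₂]₂/[NO₂]₁)^n
Step 2: rate₂/rate₁ = 2.5350e-01/7.7760e-02 = 3.26
Step 3: [NO₂]₂/[NO₂]₁ = 0.65/0.36 = 1.806
Step 4: n = ln(3.26)/ln(1.806) = 2.00 ≈ 2
Step 5: The reaction is second order in NO₂.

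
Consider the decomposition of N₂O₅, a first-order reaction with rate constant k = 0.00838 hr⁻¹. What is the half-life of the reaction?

82.71 hr

Step 1: For a first-order reaction, t₁/₂ = ln(2)/k
Step 2: t₁/₂ = ln(2)/0.00838
Step 3: t₁/₂ = 0.6931/0.00838 = 82.71 hr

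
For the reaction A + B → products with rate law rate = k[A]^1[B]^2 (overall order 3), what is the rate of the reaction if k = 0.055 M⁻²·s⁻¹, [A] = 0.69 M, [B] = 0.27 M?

0.002767 M/s

Step 1: The rate law is rate = k[A]^1[B]^2, overall order = 1+2 = 3
Step 2: Substitute values: rate = 0.055 × (0.69)^1 × (0.27)^2
Step 3: rate = 0.055 × 0.69 × 0.0729 = 0.00276655 M/s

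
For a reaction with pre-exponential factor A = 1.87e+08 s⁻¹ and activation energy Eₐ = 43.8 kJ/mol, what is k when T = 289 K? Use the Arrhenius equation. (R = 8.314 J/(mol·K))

2.26e+00 s⁻¹

Step 1: Use the Arrhenius equation: k = A × exp(-Eₐ/RT)
Step 2: Convert Eₐ to J/mol: 43.8 kJ/mol = 43800 J/mol
Step 3: Calculate the exponent: -Eₐ/(RT) = -43800/(8.314 × 289) = -18.22914
Step 4: k = 1.87e+08 × exp(-18.22914)
Step 5: k = 1.87e+08 × 1.21111e-08 = 2.2648e+00 s⁻¹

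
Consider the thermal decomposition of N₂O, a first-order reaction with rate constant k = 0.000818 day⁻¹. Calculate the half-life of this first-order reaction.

847.4 day

Step 1: For a first-order reaction, t₁/₂ = ln(2)/k
Step 2: t₁/₂ = ln(2)/0.000818
Step 3: t₁/₂ = 0.6931/0.000818 = 847.4 day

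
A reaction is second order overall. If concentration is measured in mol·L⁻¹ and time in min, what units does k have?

(mol·L⁻¹)⁻¹·min⁻¹

Step 1: For overall order n, rate = k × (concentration)^n.
Step 2: Rate has units mol·L⁻¹·min⁻¹; concentration term has units (mol·L⁻¹)^2.
Step 3: k = rate / (concentration)^n, so units of k = (mol·L⁻¹)^(1-2)·min⁻¹ = (mol·L⁻¹)⁻¹·min⁻¹.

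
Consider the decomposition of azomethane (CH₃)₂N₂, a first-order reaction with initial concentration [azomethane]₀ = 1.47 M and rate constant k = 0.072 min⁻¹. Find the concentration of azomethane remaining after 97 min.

0.001362 M

Step 1: For a first-order reaction: [azomethane] = [azomethane]₀ × e^(-kt)
Step 2: [azomethane] = 1.47 × e^(-0.072 × 97)
Step 3: [azomethane] = 1.47 × e^(-6.984)
Step 4: [azomethane] = 1.47 × 0.000926589 = 0.001362 M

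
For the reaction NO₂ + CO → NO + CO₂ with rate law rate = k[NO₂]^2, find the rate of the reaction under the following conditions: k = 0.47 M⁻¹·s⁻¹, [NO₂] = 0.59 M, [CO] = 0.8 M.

0.1636 M/s

Step 1: The rate law is rate = k[NO₂]^2
Step 2: Note that the rate does not depend on [CO] (zero order in CO).
Step 3: rate = 0.47 × (0.59)^2 = 0.163607 M/s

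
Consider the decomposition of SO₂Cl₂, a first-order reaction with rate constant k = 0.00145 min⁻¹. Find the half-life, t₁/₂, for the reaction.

478 min

Step 1: For a first-order reaction, t₁/₂ = ln(2)/k
Step 2: t₁/₂ = ln(2)/0.00145
Step 3: t₁/₂ = 0.6931/0.00145 = 478 min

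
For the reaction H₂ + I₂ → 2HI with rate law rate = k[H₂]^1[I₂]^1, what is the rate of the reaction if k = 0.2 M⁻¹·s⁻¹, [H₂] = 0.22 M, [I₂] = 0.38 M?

0.01672 M/s

Step 1: The rate law is rate = k[H₂]^1[I₂]^1
Step 2: Substitute: rate = 0.2 × (0.22)^1 × (0.38)^1
Step 3: rate = 0.2 × 0.22 × 0.38 = 0.01672 M/s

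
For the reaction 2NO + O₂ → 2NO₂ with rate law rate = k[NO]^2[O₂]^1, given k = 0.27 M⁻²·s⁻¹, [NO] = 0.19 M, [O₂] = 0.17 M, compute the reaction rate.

0.001657 M/s

Step 1: The rate law is rate = k[NO]^2[O₂]^1
Step 2: Substitute: rate = 0.27 × (0.19)^2 × (0.17)^1
Step 3: rate = 0.27 × 0.0361 × 0.17 = 0.00165699 M/s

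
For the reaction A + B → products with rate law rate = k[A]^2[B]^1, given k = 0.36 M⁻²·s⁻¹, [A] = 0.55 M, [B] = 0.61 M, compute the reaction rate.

0.06643 M/s

Step 1: The rate law is rate = k[A]^2[B]^1
Step 2: Substitute: rate = 0.36 × (0.55)^2 × (0.61)^1
Step 3: rate = 0.36 × 0.3025 × 0.61 = 0.066429 M/s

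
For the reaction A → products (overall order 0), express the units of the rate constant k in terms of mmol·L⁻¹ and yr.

mmol·L⁻¹·yr⁻¹

Step 1: For overall order n, rate = k × (concentration)^n.
Step 2: Rate has units mmol·L⁻¹·yr⁻¹; concentration term has units (mmol·L⁻¹)^0.
Step 3: k = rate / (concentration)^n, so units of k = (mmol·L⁻¹)^(1-0)·yr⁻¹ = mmol·L⁻¹·yr⁻¹.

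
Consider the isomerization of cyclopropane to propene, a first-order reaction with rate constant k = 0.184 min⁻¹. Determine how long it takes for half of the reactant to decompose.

3.767 min

Step 1: For a first-order reaction, t₁/₂ = ln(2)/k
Step 2: t₁/₂ = ln(2)/0.184
Step 3: t₁/₂ = 0.6931/0.184 = 3.767 min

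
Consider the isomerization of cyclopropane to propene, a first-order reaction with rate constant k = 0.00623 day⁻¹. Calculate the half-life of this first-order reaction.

111.3 day

Step 1: For a first-order reaction, t₁/₂ = ln(2)/k
Step 2: t₁/₂ = ln(2)/0.00623
Step 3: t₁/₂ = 0.6931/0.00623 = 111.3 day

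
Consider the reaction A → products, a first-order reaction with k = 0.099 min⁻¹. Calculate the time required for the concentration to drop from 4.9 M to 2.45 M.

7.001 min

Step 1: For first-order: t = ln([A]₀/[A])/k
Step 2: t = ln(4.9/2.45)/0.099
Step 3: t = ln(2)/0.099
Step 4: t = 0.6931/0.099 = 7.001 min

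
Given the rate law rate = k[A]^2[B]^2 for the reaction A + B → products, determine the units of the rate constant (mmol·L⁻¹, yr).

(mmol·L⁻¹)⁻³·yr⁻¹

Step 1: Overall order = 2 + 2 = 4.
Step 2: rate has units mmol·L⁻¹·yr⁻¹; [A]^2[B]^2 has units (mmol·L⁻¹)^4.
Step 3: k = rate/([A]^2[B]^2), so units of k = (mmol·L⁻¹)^(1-4)·yr⁻¹ = (mmol·L⁻¹)⁻³·yr⁻¹.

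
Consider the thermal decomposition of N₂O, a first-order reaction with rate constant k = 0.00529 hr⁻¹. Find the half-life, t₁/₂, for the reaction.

131 hr

Step 1: For a first-order reaction, t₁/₂ = ln(2)/k
Step 2: t₁/₂ = ln(2)/0.00529
Step 3: t₁/₂ = 0.6931/0.00529 = 131 hr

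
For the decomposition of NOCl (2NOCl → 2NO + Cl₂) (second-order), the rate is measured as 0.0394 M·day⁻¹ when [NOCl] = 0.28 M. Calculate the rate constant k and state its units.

0.5026 M⁻¹·day⁻¹

Step 1: rate = k[NOCl]^2, so k = rate / [NOCl]^2.
Step 2: k = 0.0394 / (0.28)^2 = 0.0394 / 0.0784.
Step 3: k = 0.5026 M⁻¹·day⁻¹.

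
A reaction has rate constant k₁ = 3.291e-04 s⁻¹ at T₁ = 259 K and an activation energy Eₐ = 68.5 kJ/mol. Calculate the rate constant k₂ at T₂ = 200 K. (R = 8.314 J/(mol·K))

2.765e-08 s⁻¹

Step 1: Use the two-temperature Arrhenius form: ln(k₂/k₁) = -Eₐ/R × (1/T₂ - 1/T₁)
Step 2: Convert Eₐ to J/mol: 68.5 kJ/mol = 68500 J/mol
Step 3: 1/T₂ - 1/T₁ = 1/200 - 1/259 = 1.138996e-03 K⁻¹
Step 4: ln(k₂/k₁) = -68500/8.314 × 1.138996e-03 = -9.38432
Step 5: k₂ = k₁ × exp(-9.38432) = 3.291e-04 × 8.40314e-05 = 2.765e-08 s⁻¹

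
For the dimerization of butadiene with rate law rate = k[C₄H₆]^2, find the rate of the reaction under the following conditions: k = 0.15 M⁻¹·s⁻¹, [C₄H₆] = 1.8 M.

0.486 M/s

Step 1: Identify the rate law: rate = k[C₄H₆]^2
Step 2: Substitute values: rate = 0.15 × (1.8)^2
Step 3: Calculate: rate = 0.15 × 3.24 = 0.486 M/s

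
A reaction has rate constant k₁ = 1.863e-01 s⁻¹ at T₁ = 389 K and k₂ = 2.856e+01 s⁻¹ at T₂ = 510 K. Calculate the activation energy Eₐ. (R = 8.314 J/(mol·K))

68.6 kJ/mol

Step 1: Use the two-temperature Arrhenius form: ln(k₂/k₁) = -Eₐ/R × (1/T₂ - 1/T₁)
Step 2: ln(k₂/k₁) = ln(2.856e+01/1.863e-01) = ln(153.301) = 5.0324
Step 3: 1/T₂ - 1/T₁ = 1/510 - 1/389 = -6.099098e-04 K⁻¹
Step 4: Eₐ = -R × ln(k₂/k₁) / (1/T₂ - 1/T₁) = -8.314 × 5.0324 / -6.099098e-04
Step 5: Eₐ = 6.8599e+04 J/mol = 68.6 kJ/mol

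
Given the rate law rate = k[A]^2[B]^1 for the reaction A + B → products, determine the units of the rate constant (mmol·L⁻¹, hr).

(mmol·L⁻¹)⁻²·hr⁻¹

Step 1: Overall order = 2 + 1 = 3.
Step 2: rate has units mmol·L⁻¹·hr⁻¹; [A]^2[B]^1 has units (mmol·L⁻¹)^3.
Step 3: k = rate/([A]^2[B]^1), so units of k = (mmol·L⁻¹)^(1-3)·hr⁻¹ = (mmol·L⁻¹)⁻²·hr⁻¹.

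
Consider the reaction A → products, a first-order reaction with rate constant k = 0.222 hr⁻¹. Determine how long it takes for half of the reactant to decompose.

3.122 hr

Step 1: For a first-order reaction, t₁/₂ = ln(2)/k
Step 2: t₁/₂ = ln(2)/0.222
Step 3: t₁/₂ = 0.6931/0.222 = 3.122 hr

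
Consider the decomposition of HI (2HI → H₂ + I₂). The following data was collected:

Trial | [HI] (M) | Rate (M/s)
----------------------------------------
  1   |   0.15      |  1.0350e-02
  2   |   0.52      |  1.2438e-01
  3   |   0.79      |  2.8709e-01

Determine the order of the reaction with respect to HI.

second order (2)

Step 1: Compare trials to find order n where rate₂/rate₁ = ([HI]₂/[HI]₁)^n
Step 2: rate₂/rate₁ = 1.2438e-01/1.0350e-02 = 12.02
Step 3: [HI]₂/[HI]₁ = 0.52/0.15 = 3.467
Step 4: n = ln(12.02)/ln(3.467) = 2.00 ≈ 2
Step 5: The reaction is second order in HI.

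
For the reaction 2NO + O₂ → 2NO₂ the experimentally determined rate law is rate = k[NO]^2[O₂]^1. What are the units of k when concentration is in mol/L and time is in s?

(mol/L)⁻²·s⁻¹

Step 1: Overall order = 2 + 1 = 3.
Step 2: rate has units mol/L·s⁻¹; [NO]^2[O₂]^1 has units (mol/L)^3.
Step 3: k = rate/([NO]^2[O₂]^1), so units of k = (mol/L)^(1-3)·s⁻¹ = (mol/L)⁻²·s⁻¹.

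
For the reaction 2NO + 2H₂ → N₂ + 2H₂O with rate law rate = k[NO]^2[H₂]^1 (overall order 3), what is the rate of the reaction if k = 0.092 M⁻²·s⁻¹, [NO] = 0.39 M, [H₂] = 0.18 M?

0.002519 M/s

Step 1: The rate law is rate = k[NO]^2[H₂]^1, overall order = 2+1 = 3
Step 2: Substitute values: rate = 0.092 × (0.39)^2 × (0.18)^1
Step 3: rate = 0.092 × 0.1521 × 0.18 = 0.00251878 M/s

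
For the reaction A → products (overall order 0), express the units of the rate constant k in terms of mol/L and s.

mol/L·s⁻¹

Step 1: For overall order n, rate = k × (concentration)^n.
Step 2: Rate has units mol/L·s⁻¹; concentration term has units (mol/L)^0.
Step 3: k = rate / (concentration)^n, so units of k = (mol/L)^(1-0)·s⁻¹ = mol/L·s⁻¹.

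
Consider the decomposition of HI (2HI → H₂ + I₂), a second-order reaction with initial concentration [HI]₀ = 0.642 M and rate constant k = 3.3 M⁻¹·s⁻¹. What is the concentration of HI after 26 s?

0.01145 M

Step 1: For a second-order reaction: 1/[HI] = 1/[HI]₀ + kt
Step 2: 1/[HI] = 1/0.642 + 3.3 × 26
Step 3: 1/[HI] = 1.558 + 85.8 = 87.36
Step 4: [HI] = 1/87.36 = 0.01145 M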